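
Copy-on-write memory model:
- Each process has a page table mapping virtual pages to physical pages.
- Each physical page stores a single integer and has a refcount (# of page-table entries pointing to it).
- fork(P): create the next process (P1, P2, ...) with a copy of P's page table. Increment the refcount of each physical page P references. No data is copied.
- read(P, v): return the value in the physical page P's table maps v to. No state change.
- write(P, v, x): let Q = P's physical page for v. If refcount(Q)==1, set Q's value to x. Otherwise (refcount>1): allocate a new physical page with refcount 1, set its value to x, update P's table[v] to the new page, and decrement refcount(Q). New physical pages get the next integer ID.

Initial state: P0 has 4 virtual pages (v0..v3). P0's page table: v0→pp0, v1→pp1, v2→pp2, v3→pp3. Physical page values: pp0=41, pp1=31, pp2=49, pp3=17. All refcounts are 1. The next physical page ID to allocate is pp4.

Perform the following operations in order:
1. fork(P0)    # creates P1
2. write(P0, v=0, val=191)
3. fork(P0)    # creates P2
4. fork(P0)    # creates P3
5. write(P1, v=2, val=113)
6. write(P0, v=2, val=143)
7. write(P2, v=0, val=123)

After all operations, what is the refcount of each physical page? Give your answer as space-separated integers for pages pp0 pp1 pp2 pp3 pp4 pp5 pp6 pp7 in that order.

Op 1: fork(P0) -> P1. 4 ppages; refcounts: pp0:2 pp1:2 pp2:2 pp3:2
Op 2: write(P0, v0, 191). refcount(pp0)=2>1 -> COPY to pp4. 5 ppages; refcounts: pp0:1 pp1:2 pp2:2 pp3:2 pp4:1
Op 3: fork(P0) -> P2. 5 ppages; refcounts: pp0:1 pp1:3 pp2:3 pp3:3 pp4:2
Op 4: fork(P0) -> P3. 5 ppages; refcounts: pp0:1 pp1:4 pp2:4 pp3:4 pp4:3
Op 5: write(P1, v2, 113). refcount(pp2)=4>1 -> COPY to pp5. 6 ppages; refcounts: pp0:1 pp1:4 pp2:3 pp3:4 pp4:3 pp5:1
Op 6: write(P0, v2, 143). refcount(pp2)=3>1 -> COPY to pp6. 7 ppages; refcounts: pp0:1 pp1:4 pp2:2 pp3:4 pp4:3 pp5:1 pp6:1
Op 7: write(P2, v0, 123). refcount(pp4)=3>1 -> COPY to pp7. 8 ppages; refcounts: pp0:1 pp1:4 pp2:2 pp3:4 pp4:2 pp5:1 pp6:1 pp7:1

Answer: 1 4 2 4 2 1 1 1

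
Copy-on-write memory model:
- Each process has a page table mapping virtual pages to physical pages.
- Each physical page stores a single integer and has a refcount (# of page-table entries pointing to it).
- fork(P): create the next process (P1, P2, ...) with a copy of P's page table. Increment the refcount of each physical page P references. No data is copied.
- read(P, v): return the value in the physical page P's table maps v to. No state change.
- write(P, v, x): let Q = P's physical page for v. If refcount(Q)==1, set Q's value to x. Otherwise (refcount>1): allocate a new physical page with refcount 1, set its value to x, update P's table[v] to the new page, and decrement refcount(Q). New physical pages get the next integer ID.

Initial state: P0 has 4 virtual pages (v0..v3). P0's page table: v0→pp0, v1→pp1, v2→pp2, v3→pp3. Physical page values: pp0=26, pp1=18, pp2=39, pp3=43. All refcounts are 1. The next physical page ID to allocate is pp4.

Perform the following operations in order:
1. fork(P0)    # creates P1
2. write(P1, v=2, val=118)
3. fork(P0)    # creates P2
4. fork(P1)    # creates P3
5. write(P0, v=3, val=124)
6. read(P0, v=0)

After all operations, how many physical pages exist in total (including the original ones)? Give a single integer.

Answer: 6

Derivation:
Op 1: fork(P0) -> P1. 4 ppages; refcounts: pp0:2 pp1:2 pp2:2 pp3:2
Op 2: write(P1, v2, 118). refcount(pp2)=2>1 -> COPY to pp4. 5 ppages; refcounts: pp0:2 pp1:2 pp2:1 pp3:2 pp4:1
Op 3: fork(P0) -> P2. 5 ppages; refcounts: pp0:3 pp1:3 pp2:2 pp3:3 pp4:1
Op 4: fork(P1) -> P3. 5 ppages; refcounts: pp0:4 pp1:4 pp2:2 pp3:4 pp4:2
Op 5: write(P0, v3, 124). refcount(pp3)=4>1 -> COPY to pp5. 6 ppages; refcounts: pp0:4 pp1:4 pp2:2 pp3:3 pp4:2 pp5:1
Op 6: read(P0, v0) -> 26. No state change.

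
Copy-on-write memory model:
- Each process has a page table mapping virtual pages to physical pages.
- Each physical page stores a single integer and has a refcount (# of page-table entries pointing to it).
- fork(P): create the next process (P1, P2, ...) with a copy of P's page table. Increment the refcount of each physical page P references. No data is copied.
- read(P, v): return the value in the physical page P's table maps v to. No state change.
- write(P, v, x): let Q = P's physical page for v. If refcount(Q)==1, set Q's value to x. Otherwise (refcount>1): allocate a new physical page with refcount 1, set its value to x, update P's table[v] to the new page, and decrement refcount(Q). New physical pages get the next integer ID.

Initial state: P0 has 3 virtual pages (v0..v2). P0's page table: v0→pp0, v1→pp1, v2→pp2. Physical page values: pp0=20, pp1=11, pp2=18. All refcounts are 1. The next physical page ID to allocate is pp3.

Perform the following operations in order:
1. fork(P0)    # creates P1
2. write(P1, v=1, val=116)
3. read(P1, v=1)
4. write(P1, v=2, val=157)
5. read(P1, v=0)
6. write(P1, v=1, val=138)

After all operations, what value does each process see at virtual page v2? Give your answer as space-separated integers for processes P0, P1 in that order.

Answer: 18 157

Derivation:
Op 1: fork(P0) -> P1. 3 ppages; refcounts: pp0:2 pp1:2 pp2:2
Op 2: write(P1, v1, 116). refcount(pp1)=2>1 -> COPY to pp3. 4 ppages; refcounts: pp0:2 pp1:1 pp2:2 pp3:1
Op 3: read(P1, v1) -> 116. No state change.
Op 4: write(P1, v2, 157). refcount(pp2)=2>1 -> COPY to pp4. 5 ppages; refcounts: pp0:2 pp1:1 pp2:1 pp3:1 pp4:1
Op 5: read(P1, v0) -> 20. No state change.
Op 6: write(P1, v1, 138). refcount(pp3)=1 -> write in place. 5 ppages; refcounts: pp0:2 pp1:1 pp2:1 pp3:1 pp4:1
P0: v2 -> pp2 = 18
P1: v2 -> pp4 = 157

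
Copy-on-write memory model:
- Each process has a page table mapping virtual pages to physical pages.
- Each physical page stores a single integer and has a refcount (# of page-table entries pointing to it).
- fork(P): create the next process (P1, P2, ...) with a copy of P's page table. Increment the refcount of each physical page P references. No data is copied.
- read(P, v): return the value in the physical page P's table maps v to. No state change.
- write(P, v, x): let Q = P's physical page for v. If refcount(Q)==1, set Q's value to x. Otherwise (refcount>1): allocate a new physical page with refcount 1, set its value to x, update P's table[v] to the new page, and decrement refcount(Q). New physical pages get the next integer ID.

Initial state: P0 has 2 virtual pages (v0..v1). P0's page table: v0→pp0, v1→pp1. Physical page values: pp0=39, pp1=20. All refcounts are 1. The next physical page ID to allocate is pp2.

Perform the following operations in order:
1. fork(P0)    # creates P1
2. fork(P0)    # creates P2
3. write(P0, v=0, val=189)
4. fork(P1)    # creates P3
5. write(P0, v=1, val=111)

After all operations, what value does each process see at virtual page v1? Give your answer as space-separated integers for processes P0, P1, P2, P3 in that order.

Answer: 111 20 20 20

Derivation:
Op 1: fork(P0) -> P1. 2 ppages; refcounts: pp0:2 pp1:2
Op 2: fork(P0) -> P2. 2 ppages; refcounts: pp0:3 pp1:3
Op 3: write(P0, v0, 189). refcount(pp0)=3>1 -> COPY to pp2. 3 ppages; refcounts: pp0:2 pp1:3 pp2:1
Op 4: fork(P1) -> P3. 3 ppages; refcounts: pp0:3 pp1:4 pp2:1
Op 5: write(P0, v1, 111). refcount(pp1)=4>1 -> COPY to pp3. 4 ppages; refcounts: pp0:3 pp1:3 pp2:1 pp3:1
P0: v1 -> pp3 = 111
P1: v1 -> pp1 = 20
P2: v1 -> pp1 = 20
P3: v1 -> pp1 = 20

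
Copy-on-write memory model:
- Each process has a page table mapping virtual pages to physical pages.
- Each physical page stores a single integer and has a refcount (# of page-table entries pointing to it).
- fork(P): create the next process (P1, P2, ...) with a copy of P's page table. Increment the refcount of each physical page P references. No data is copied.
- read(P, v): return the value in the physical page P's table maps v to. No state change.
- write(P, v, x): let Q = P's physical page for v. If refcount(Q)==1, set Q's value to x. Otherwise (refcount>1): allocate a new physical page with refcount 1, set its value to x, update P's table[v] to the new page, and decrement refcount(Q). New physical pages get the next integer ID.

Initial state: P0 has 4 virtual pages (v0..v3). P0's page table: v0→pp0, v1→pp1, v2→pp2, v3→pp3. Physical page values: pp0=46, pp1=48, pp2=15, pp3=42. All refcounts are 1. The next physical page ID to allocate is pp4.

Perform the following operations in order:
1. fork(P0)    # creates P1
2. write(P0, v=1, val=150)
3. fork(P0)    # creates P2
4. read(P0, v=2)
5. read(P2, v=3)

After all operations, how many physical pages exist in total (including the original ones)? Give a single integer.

Answer: 5

Derivation:
Op 1: fork(P0) -> P1. 4 ppages; refcounts: pp0:2 pp1:2 pp2:2 pp3:2
Op 2: write(P0, v1, 150). refcount(pp1)=2>1 -> COPY to pp4. 5 ppages; refcounts: pp0:2 pp1:1 pp2:2 pp3:2 pp4:1
Op 3: fork(P0) -> P2. 5 ppages; refcounts: pp0:3 pp1:1 pp2:3 pp3:3 pp4:2
Op 4: read(P0, v2) -> 15. No state change.
Op 5: read(P2, v3) -> 42. No state change.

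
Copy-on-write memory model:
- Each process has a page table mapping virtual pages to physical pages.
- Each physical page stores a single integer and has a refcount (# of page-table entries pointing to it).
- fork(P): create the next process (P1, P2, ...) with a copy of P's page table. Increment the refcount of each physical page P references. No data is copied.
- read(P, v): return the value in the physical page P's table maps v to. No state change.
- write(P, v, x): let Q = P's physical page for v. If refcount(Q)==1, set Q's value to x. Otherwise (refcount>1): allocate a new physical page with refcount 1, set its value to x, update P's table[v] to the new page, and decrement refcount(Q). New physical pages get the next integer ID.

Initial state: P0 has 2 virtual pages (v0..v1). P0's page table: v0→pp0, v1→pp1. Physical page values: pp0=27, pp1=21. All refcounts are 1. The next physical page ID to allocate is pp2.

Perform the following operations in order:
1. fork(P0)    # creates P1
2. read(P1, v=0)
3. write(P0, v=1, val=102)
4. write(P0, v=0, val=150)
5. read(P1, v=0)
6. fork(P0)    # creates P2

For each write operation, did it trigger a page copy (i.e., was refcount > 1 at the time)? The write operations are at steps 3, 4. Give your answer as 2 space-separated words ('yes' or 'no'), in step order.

Op 1: fork(P0) -> P1. 2 ppages; refcounts: pp0:2 pp1:2
Op 2: read(P1, v0) -> 27. No state change.
Op 3: write(P0, v1, 102). refcount(pp1)=2>1 -> COPY to pp2. 3 ppages; refcounts: pp0:2 pp1:1 pp2:1
Op 4: write(P0, v0, 150). refcount(pp0)=2>1 -> COPY to pp3. 4 ppages; refcounts: pp0:1 pp1:1 pp2:1 pp3:1
Op 5: read(P1, v0) -> 27. No state change.
Op 6: fork(P0) -> P2. 4 ppages; refcounts: pp0:1 pp1:1 pp2:2 pp3:2

yes yes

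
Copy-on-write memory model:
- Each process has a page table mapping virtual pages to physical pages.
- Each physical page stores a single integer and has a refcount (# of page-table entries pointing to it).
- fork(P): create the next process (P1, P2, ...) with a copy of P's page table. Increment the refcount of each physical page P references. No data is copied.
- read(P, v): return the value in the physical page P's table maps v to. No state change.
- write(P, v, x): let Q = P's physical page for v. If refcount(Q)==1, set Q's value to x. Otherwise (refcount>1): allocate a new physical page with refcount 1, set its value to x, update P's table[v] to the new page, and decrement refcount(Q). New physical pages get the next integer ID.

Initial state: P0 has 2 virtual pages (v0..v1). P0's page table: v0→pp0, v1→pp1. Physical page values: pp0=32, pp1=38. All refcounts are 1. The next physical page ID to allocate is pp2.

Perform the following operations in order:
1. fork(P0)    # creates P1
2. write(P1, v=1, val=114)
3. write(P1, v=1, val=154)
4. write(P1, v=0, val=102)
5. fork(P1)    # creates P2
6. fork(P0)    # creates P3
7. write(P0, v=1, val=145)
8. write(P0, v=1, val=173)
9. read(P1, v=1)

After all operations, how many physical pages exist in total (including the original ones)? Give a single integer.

Op 1: fork(P0) -> P1. 2 ppages; refcounts: pp0:2 pp1:2
Op 2: write(P1, v1, 114). refcount(pp1)=2>1 -> COPY to pp2. 3 ppages; refcounts: pp0:2 pp1:1 pp2:1
Op 3: write(P1, v1, 154). refcount(pp2)=1 -> write in place. 3 ppages; refcounts: pp0:2 pp1:1 pp2:1
Op 4: write(P1, v0, 102). refcount(pp0)=2>1 -> COPY to pp3. 4 ppages; refcounts: pp0:1 pp1:1 pp2:1 pp3:1
Op 5: fork(P1) -> P2. 4 ppages; refcounts: pp0:1 pp1:1 pp2:2 pp3:2
Op 6: fork(P0) -> P3. 4 ppages; refcounts: pp0:2 pp1:2 pp2:2 pp3:2
Op 7: write(P0, v1, 145). refcount(pp1)=2>1 -> COPY to pp4. 5 ppages; refcounts: pp0:2 pp1:1 pp2:2 pp3:2 pp4:1
Op 8: write(P0, v1, 173). refcount(pp4)=1 -> write in place. 5 ppages; refcounts: pp0:2 pp1:1 pp2:2 pp3:2 pp4:1
Op 9: read(P1, v1) -> 154. No state change.

Answer: 5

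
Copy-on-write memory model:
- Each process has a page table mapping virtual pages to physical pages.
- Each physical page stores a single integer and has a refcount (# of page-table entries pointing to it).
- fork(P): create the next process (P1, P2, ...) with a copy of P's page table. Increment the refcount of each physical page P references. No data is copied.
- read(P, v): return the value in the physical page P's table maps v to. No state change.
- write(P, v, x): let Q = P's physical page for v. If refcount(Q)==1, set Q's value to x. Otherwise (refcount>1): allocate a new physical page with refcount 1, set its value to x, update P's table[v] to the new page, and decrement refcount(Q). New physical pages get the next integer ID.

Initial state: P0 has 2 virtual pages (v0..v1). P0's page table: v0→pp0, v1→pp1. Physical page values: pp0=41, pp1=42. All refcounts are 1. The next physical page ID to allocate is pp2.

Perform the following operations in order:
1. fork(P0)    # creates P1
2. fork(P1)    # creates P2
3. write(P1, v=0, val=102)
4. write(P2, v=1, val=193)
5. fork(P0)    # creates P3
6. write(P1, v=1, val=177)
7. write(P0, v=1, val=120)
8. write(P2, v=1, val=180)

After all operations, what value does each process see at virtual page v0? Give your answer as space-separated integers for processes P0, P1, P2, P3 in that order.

Answer: 41 102 41 41

Derivation:
Op 1: fork(P0) -> P1. 2 ppages; refcounts: pp0:2 pp1:2
Op 2: fork(P1) -> P2. 2 ppages; refcounts: pp0:3 pp1:3
Op 3: write(P1, v0, 102). refcount(pp0)=3>1 -> COPY to pp2. 3 ppages; refcounts: pp0:2 pp1:3 pp2:1
Op 4: write(P2, v1, 193). refcount(pp1)=3>1 -> COPY to pp3. 4 ppages; refcounts: pp0:2 pp1:2 pp2:1 pp3:1
Op 5: fork(P0) -> P3. 4 ppages; refcounts: pp0:3 pp1:3 pp2:1 pp3:1
Op 6: write(P1, v1, 177). refcount(pp1)=3>1 -> COPY to pp4. 5 ppages; refcounts: pp0:3 pp1:2 pp2:1 pp3:1 pp4:1
Op 7: write(P0, v1, 120). refcount(pp1)=2>1 -> COPY to pp5. 6 ppages; refcounts: pp0:3 pp1:1 pp2:1 pp3:1 pp4:1 pp5:1
Op 8: write(P2, v1, 180). refcount(pp3)=1 -> write in place. 6 ppages; refcounts: pp0:3 pp1:1 pp2:1 pp3:1 pp4:1 pp5:1
P0: v0 -> pp0 = 41
P1: v0 -> pp2 = 102
P2: v0 -> pp0 = 41
P3: v0 -> pp0 = 41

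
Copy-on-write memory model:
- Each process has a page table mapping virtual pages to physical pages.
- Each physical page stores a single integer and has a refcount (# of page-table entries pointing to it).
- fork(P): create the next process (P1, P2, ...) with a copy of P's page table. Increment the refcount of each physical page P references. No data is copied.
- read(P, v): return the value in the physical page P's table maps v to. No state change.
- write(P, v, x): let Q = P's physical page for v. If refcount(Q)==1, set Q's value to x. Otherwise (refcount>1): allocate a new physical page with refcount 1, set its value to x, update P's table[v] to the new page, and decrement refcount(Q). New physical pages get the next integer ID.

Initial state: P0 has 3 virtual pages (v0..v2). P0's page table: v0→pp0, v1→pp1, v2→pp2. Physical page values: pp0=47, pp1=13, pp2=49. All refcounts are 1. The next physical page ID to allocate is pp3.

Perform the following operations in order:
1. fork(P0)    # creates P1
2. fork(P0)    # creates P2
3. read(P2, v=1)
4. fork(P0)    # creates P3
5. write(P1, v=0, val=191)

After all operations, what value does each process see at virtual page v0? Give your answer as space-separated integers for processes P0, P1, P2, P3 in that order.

Answer: 47 191 47 47

Derivation:
Op 1: fork(P0) -> P1. 3 ppages; refcounts: pp0:2 pp1:2 pp2:2
Op 2: fork(P0) -> P2. 3 ppages; refcounts: pp0:3 pp1:3 pp2:3
Op 3: read(P2, v1) -> 13. No state change.
Op 4: fork(P0) -> P3. 3 ppages; refcounts: pp0:4 pp1:4 pp2:4
Op 5: write(P1, v0, 191). refcount(pp0)=4>1 -> COPY to pp3. 4 ppages; refcounts: pp0:3 pp1:4 pp2:4 pp3:1
P0: v0 -> pp0 = 47
P1: v0 -> pp3 = 191
P2: v0 -> pp0 = 47
P3: v0 -> pp0 = 47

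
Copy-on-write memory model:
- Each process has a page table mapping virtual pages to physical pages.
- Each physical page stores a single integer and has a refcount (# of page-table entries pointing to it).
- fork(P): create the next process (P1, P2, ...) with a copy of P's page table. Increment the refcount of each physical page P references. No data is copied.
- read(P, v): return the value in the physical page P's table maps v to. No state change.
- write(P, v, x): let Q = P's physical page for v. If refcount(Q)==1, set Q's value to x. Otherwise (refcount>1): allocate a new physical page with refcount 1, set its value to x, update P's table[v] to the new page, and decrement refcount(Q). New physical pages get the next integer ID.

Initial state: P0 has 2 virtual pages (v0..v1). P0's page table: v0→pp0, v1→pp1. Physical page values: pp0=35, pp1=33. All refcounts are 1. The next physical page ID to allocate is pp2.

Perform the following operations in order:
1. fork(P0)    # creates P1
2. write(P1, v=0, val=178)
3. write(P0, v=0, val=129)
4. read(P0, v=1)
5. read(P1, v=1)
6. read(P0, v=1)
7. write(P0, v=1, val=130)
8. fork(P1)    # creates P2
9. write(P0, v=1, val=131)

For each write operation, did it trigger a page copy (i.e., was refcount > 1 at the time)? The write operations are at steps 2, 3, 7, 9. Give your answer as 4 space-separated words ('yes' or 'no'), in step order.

Op 1: fork(P0) -> P1. 2 ppages; refcounts: pp0:2 pp1:2
Op 2: write(P1, v0, 178). refcount(pp0)=2>1 -> COPY to pp2. 3 ppages; refcounts: pp0:1 pp1:2 pp2:1
Op 3: write(P0, v0, 129). refcount(pp0)=1 -> write in place. 3 ppages; refcounts: pp0:1 pp1:2 pp2:1
Op 4: read(P0, v1) -> 33. No state change.
Op 5: read(P1, v1) -> 33. No state change.
Op 6: read(P0, v1) -> 33. No state change.
Op 7: write(P0, v1, 130). refcount(pp1)=2>1 -> COPY to pp3. 4 ppages; refcounts: pp0:1 pp1:1 pp2:1 pp3:1
Op 8: fork(P1) -> P2. 4 ppages; refcounts: pp0:1 pp1:2 pp2:2 pp3:1
Op 9: write(P0, v1, 131). refcount(pp3)=1 -> write in place. 4 ppages; refcounts: pp0:1 pp1:2 pp2:2 pp3:1

yes no yes no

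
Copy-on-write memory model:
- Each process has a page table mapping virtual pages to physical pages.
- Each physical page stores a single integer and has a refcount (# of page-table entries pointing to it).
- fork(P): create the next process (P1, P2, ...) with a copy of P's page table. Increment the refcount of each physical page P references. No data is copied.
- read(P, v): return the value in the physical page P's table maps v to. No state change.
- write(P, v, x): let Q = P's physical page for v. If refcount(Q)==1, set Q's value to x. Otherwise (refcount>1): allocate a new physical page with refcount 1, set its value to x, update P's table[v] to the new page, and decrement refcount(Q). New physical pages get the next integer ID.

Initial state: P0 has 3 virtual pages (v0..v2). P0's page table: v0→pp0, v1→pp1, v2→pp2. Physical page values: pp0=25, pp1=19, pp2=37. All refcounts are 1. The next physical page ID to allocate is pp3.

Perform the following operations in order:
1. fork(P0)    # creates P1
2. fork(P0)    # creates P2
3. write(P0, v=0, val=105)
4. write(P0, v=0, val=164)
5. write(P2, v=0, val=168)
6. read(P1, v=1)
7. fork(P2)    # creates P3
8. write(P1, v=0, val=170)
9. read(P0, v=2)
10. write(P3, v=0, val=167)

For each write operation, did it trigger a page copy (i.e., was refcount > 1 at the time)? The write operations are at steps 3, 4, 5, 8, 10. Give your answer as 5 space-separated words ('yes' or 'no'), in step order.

Op 1: fork(P0) -> P1. 3 ppages; refcounts: pp0:2 pp1:2 pp2:2
Op 2: fork(P0) -> P2. 3 ppages; refcounts: pp0:3 pp1:3 pp2:3
Op 3: write(P0, v0, 105). refcount(pp0)=3>1 -> COPY to pp3. 4 ppages; refcounts: pp0:2 pp1:3 pp2:3 pp3:1
Op 4: write(P0, v0, 164). refcount(pp3)=1 -> write in place. 4 ppages; refcounts: pp0:2 pp1:3 pp2:3 pp3:1
Op 5: write(P2, v0, 168). refcount(pp0)=2>1 -> COPY to pp4. 5 ppages; refcounts: pp0:1 pp1:3 pp2:3 pp3:1 pp4:1
Op 6: read(P1, v1) -> 19. No state change.
Op 7: fork(P2) -> P3. 5 ppages; refcounts: pp0:1 pp1:4 pp2:4 pp3:1 pp4:2
Op 8: write(P1, v0, 170). refcount(pp0)=1 -> write in place. 5 ppages; refcounts: pp0:1 pp1:4 pp2:4 pp3:1 pp4:2
Op 9: read(P0, v2) -> 37. No state change.
Op 10: write(P3, v0, 167). refcount(pp4)=2>1 -> COPY to pp5. 6 ppages; refcounts: pp0:1 pp1:4 pp2:4 pp3:1 pp4:1 pp5:1

yes no yes no yes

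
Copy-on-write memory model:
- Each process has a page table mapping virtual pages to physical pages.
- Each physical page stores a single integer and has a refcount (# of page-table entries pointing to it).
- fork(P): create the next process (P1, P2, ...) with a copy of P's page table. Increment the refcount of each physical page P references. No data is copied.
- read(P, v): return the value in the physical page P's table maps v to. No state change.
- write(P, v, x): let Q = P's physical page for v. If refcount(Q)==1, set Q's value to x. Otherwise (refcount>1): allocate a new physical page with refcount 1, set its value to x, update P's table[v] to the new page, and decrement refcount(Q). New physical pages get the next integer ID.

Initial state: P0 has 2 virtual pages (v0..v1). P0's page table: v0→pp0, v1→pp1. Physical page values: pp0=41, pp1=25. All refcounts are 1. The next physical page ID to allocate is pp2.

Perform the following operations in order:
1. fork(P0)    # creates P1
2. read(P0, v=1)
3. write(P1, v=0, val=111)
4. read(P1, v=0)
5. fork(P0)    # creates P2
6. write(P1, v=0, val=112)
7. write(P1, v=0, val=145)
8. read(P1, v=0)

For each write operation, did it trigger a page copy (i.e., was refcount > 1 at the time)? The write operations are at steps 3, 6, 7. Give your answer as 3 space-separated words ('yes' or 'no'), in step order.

Op 1: fork(P0) -> P1. 2 ppages; refcounts: pp0:2 pp1:2
Op 2: read(P0, v1) -> 25. No state change.
Op 3: write(P1, v0, 111). refcount(pp0)=2>1 -> COPY to pp2. 3 ppages; refcounts: pp0:1 pp1:2 pp2:1
Op 4: read(P1, v0) -> 111. No state change.
Op 5: fork(P0) -> P2. 3 ppages; refcounts: pp0:2 pp1:3 pp2:1
Op 6: write(P1, v0, 112). refcount(pp2)=1 -> write in place. 3 ppages; refcounts: pp0:2 pp1:3 pp2:1
Op 7: write(P1, v0, 145). refcount(pp2)=1 -> write in place. 3 ppages; refcounts: pp0:2 pp1:3 pp2:1
Op 8: read(P1, v0) -> 145. No state change.

yes no no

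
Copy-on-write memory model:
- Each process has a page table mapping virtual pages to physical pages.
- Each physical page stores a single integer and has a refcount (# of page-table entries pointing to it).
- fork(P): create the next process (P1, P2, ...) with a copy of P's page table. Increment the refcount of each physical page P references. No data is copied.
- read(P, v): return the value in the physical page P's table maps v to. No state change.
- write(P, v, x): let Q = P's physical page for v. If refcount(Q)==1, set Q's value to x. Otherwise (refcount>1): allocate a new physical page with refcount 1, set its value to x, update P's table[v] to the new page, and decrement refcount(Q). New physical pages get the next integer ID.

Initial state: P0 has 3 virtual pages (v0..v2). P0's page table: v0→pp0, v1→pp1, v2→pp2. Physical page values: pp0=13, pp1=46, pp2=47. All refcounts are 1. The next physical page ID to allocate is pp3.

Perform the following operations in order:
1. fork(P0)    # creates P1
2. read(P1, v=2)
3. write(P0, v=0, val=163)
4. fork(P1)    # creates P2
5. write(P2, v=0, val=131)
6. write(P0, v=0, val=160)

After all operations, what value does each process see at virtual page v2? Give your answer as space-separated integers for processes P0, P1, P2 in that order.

Answer: 47 47 47

Derivation:
Op 1: fork(P0) -> P1. 3 ppages; refcounts: pp0:2 pp1:2 pp2:2
Op 2: read(P1, v2) -> 47. No state change.
Op 3: write(P0, v0, 163). refcount(pp0)=2>1 -> COPY to pp3. 4 ppages; refcounts: pp0:1 pp1:2 pp2:2 pp3:1
Op 4: fork(P1) -> P2. 4 ppages; refcounts: pp0:2 pp1:3 pp2:3 pp3:1
Op 5: write(P2, v0, 131). refcount(pp0)=2>1 -> COPY to pp4. 5 ppages; refcounts: pp0:1 pp1:3 pp2:3 pp3:1 pp4:1
Op 6: write(P0, v0, 160). refcount(pp3)=1 -> write in place. 5 ppages; refcounts: pp0:1 pp1:3 pp2:3 pp3:1 pp4:1
P0: v2 -> pp2 = 47
P1: v2 -> pp2 = 47
P2: v2 -> pp2 = 47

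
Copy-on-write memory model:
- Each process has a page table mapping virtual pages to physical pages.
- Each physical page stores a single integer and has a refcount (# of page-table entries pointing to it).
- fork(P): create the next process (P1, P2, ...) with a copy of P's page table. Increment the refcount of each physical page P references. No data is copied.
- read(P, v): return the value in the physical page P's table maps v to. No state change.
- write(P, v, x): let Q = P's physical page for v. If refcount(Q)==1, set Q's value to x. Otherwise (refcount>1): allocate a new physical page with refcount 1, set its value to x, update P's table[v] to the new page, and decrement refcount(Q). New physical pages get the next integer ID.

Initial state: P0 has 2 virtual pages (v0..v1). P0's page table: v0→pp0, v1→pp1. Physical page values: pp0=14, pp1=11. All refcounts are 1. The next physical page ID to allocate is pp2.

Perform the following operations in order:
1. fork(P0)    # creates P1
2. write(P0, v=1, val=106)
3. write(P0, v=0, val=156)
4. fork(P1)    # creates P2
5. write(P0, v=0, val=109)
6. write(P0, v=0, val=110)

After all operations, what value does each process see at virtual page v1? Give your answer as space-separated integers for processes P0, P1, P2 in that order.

Answer: 106 11 11

Derivation:
Op 1: fork(P0) -> P1. 2 ppages; refcounts: pp0:2 pp1:2
Op 2: write(P0, v1, 106). refcount(pp1)=2>1 -> COPY to pp2. 3 ppages; refcounts: pp0:2 pp1:1 pp2:1
Op 3: write(P0, v0, 156). refcount(pp0)=2>1 -> COPY to pp3. 4 ppages; refcounts: pp0:1 pp1:1 pp2:1 pp3:1
Op 4: fork(P1) -> P2. 4 ppages; refcounts: pp0:2 pp1:2 pp2:1 pp3:1
Op 5: write(P0, v0, 109). refcount(pp3)=1 -> write in place. 4 ppages; refcounts: pp0:2 pp1:2 pp2:1 pp3:1
Op 6: write(P0, v0, 110). refcount(pp3)=1 -> write in place. 4 ppages; refcounts: pp0:2 pp1:2 pp2:1 pp3:1
P0: v1 -> pp2 = 106
P1: v1 -> pp1 = 11
P2: v1 -> pp1 = 11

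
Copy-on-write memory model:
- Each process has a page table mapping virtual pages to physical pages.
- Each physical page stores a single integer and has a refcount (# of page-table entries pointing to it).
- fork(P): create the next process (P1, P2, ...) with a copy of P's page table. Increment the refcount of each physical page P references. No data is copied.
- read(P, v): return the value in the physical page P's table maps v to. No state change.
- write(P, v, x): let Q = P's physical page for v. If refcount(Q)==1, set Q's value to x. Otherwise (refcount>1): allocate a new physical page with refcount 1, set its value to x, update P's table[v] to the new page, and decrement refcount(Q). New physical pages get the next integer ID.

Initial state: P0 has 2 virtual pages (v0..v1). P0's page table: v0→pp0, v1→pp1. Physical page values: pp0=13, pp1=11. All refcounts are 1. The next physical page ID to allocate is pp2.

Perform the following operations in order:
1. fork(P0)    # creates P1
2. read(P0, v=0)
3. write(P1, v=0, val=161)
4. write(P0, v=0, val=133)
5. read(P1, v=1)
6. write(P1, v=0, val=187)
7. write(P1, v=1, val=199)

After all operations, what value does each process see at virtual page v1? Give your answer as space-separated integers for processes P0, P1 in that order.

Answer: 11 199

Derivation:
Op 1: fork(P0) -> P1. 2 ppages; refcounts: pp0:2 pp1:2
Op 2: read(P0, v0) -> 13. No state change.
Op 3: write(P1, v0, 161). refcount(pp0)=2>1 -> COPY to pp2. 3 ppages; refcounts: pp0:1 pp1:2 pp2:1
Op 4: write(P0, v0, 133). refcount(pp0)=1 -> write in place. 3 ppages; refcounts: pp0:1 pp1:2 pp2:1
Op 5: read(P1, v1) -> 11. No state change.
Op 6: write(P1, v0, 187). refcount(pp2)=1 -> write in place. 3 ppages; refcounts: pp0:1 pp1:2 pp2:1
Op 7: write(P1, v1, 199). refcount(pp1)=2>1 -> COPY to pp3. 4 ppages; refcounts: pp0:1 pp1:1 pp2:1 pp3:1
P0: v1 -> pp1 = 11
P1: v1 -> pp3 = 199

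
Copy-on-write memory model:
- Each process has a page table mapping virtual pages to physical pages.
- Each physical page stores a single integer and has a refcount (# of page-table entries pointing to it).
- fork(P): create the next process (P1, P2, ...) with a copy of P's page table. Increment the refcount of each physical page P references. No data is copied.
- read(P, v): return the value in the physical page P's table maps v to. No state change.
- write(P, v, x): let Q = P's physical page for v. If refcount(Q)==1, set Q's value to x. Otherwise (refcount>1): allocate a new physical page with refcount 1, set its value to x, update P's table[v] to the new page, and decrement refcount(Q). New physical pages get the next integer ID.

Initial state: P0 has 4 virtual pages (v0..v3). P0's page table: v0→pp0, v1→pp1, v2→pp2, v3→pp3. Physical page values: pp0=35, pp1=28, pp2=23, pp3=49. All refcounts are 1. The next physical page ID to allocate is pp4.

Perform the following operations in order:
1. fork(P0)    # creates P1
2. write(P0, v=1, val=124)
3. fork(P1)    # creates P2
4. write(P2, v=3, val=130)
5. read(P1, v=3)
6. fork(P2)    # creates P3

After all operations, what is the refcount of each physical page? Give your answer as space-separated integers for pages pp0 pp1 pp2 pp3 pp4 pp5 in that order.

Answer: 4 3 4 2 1 2

Derivation:
Op 1: fork(P0) -> P1. 4 ppages; refcounts: pp0:2 pp1:2 pp2:2 pp3:2
Op 2: write(P0, v1, 124). refcount(pp1)=2>1 -> COPY to pp4. 5 ppages; refcounts: pp0:2 pp1:1 pp2:2 pp3:2 pp4:1
Op 3: fork(P1) -> P2. 5 ppages; refcounts: pp0:3 pp1:2 pp2:3 pp3:3 pp4:1
Op 4: write(P2, v3, 130). refcount(pp3)=3>1 -> COPY to pp5. 6 ppages; refcounts: pp0:3 pp1:2 pp2:3 pp3:2 pp4:1 pp5:1
Op 5: read(P1, v3) -> 49. No state change.
Op 6: fork(P2) -> P3. 6 ppages; refcounts: pp0:4 pp1:3 pp2:4 pp3:2 pp4:1 pp5:2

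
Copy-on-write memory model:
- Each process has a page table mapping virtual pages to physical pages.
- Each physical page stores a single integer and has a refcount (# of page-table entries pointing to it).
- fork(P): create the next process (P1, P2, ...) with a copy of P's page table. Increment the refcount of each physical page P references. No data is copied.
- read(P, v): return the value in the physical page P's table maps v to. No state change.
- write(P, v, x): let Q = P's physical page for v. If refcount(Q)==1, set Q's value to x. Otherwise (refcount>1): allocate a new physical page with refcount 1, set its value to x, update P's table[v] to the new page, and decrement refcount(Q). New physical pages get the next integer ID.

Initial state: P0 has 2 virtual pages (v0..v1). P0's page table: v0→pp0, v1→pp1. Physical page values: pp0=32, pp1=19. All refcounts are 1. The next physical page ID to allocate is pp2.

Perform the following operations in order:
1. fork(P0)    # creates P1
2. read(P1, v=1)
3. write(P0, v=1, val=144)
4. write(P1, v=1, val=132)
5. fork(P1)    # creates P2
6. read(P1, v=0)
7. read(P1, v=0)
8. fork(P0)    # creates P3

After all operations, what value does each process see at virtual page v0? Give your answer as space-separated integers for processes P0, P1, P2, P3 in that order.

Op 1: fork(P0) -> P1. 2 ppages; refcounts: pp0:2 pp1:2
Op 2: read(P1, v1) -> 19. No state change.
Op 3: write(P0, v1, 144). refcount(pp1)=2>1 -> COPY to pp2. 3 ppages; refcounts: pp0:2 pp1:1 pp2:1
Op 4: write(P1, v1, 132). refcount(pp1)=1 -> write in place. 3 ppages; refcounts: pp0:2 pp1:1 pp2:1
Op 5: fork(P1) -> P2. 3 ppages; refcounts: pp0:3 pp1:2 pp2:1
Op 6: read(P1, v0) -> 32. No state change.
Op 7: read(P1, v0) -> 32. No state change.
Op 8: fork(P0) -> P3. 3 ppages; refcounts: pp0:4 pp1:2 pp2:2
P0: v0 -> pp0 = 32
P1: v0 -> pp0 = 32
P2: v0 -> pp0 = 32
P3: v0 -> pp0 = 32

Answer: 32 32 32 32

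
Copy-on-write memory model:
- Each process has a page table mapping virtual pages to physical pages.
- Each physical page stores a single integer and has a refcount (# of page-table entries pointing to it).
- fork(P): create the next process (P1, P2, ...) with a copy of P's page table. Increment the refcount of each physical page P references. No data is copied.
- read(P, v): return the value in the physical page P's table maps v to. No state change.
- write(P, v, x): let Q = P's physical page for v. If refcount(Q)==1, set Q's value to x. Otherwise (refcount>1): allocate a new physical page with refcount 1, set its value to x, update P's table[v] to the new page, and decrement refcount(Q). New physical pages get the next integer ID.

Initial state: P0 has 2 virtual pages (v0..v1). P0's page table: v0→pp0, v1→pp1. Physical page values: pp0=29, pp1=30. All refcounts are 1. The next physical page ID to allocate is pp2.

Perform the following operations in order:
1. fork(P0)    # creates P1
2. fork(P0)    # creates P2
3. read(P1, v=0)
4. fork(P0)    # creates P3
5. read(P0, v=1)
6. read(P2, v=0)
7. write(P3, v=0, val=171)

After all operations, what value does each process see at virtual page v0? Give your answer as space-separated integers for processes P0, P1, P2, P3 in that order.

Answer: 29 29 29 171

Derivation:
Op 1: fork(P0) -> P1. 2 ppages; refcounts: pp0:2 pp1:2
Op 2: fork(P0) -> P2. 2 ppages; refcounts: pp0:3 pp1:3
Op 3: read(P1, v0) -> 29. No state change.
Op 4: fork(P0) -> P3. 2 ppages; refcounts: pp0:4 pp1:4
Op 5: read(P0, v1) -> 30. No state change.
Op 6: read(P2, v0) -> 29. No state change.
Op 7: write(P3, v0, 171). refcount(pp0)=4>1 -> COPY to pp2. 3 ppages; refcounts: pp0:3 pp1:4 pp2:1
P0: v0 -> pp0 = 29
P1: v0 -> pp0 = 29
P2: v0 -> pp0 = 29
P3: v0 -> pp2 = 171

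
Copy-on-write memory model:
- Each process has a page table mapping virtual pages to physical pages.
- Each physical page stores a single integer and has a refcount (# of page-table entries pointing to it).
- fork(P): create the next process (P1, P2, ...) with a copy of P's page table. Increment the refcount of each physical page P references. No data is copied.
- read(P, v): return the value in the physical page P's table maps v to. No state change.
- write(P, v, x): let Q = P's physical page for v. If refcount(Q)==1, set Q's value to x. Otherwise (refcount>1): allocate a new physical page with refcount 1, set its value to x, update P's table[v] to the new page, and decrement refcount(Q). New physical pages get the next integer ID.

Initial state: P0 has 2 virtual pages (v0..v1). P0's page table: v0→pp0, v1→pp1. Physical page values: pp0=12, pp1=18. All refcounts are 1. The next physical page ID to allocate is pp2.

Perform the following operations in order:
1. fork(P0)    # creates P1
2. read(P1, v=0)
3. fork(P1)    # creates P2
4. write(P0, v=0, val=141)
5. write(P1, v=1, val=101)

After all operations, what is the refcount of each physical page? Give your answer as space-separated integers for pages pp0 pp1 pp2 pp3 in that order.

Answer: 2 2 1 1

Derivation:
Op 1: fork(P0) -> P1. 2 ppages; refcounts: pp0:2 pp1:2
Op 2: read(P1, v0) -> 12. No state change.
Op 3: fork(P1) -> P2. 2 ppages; refcounts: pp0:3 pp1:3
Op 4: write(P0, v0, 141). refcount(pp0)=3>1 -> COPY to pp2. 3 ppages; refcounts: pp0:2 pp1:3 pp2:1
Op 5: write(P1, v1, 101). refcount(pp1)=3>1 -> COPY to pp3. 4 ppages; refcounts: pp0:2 pp1:2 pp2:1 pp3:1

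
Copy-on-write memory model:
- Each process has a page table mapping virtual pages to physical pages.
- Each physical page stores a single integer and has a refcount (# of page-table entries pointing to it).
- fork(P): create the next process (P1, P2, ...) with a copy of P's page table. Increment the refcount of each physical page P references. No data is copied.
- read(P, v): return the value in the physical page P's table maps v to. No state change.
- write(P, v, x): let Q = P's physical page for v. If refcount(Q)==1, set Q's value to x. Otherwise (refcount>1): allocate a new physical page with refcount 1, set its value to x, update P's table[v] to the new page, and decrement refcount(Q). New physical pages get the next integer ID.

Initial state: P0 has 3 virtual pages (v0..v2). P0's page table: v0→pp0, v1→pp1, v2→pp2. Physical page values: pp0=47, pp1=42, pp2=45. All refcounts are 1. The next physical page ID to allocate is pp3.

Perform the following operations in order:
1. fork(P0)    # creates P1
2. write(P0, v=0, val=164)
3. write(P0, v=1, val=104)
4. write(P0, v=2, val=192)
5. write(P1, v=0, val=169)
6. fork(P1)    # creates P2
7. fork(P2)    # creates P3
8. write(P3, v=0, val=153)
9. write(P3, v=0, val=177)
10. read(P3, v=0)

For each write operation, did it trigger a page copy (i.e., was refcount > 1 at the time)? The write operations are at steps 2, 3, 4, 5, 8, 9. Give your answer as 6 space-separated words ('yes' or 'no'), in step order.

Op 1: fork(P0) -> P1. 3 ppages; refcounts: pp0:2 pp1:2 pp2:2
Op 2: write(P0, v0, 164). refcount(pp0)=2>1 -> COPY to pp3. 4 ppages; refcounts: pp0:1 pp1:2 pp2:2 pp3:1
Op 3: write(P0, v1, 104). refcount(pp1)=2>1 -> COPY to pp4. 5 ppages; refcounts: pp0:1 pp1:1 pp2:2 pp3:1 pp4:1
Op 4: write(P0, v2, 192). refcount(pp2)=2>1 -> COPY to pp5. 6 ppages; refcounts: pp0:1 pp1:1 pp2:1 pp3:1 pp4:1 pp5:1
Op 5: write(P1, v0, 169). refcount(pp0)=1 -> write in place. 6 ppages; refcounts: pp0:1 pp1:1 pp2:1 pp3:1 pp4:1 pp5:1
Op 6: fork(P1) -> P2. 6 ppages; refcounts: pp0:2 pp1:2 pp2:2 pp3:1 pp4:1 pp5:1
Op 7: fork(P2) -> P3. 6 ppages; refcounts: pp0:3 pp1:3 pp2:3 pp3:1 pp4:1 pp5:1
Op 8: write(P3, v0, 153). refcount(pp0)=3>1 -> COPY to pp6. 7 ppages; refcounts: pp0:2 pp1:3 pp2:3 pp3:1 pp4:1 pp5:1 pp6:1
Op 9: write(P3, v0, 177). refcount(pp6)=1 -> write in place. 7 ppages; refcounts: pp0:2 pp1:3 pp2:3 pp3:1 pp4:1 pp5:1 pp6:1
Op 10: read(P3, v0) -> 177. No state change.

yes yes yes no yes no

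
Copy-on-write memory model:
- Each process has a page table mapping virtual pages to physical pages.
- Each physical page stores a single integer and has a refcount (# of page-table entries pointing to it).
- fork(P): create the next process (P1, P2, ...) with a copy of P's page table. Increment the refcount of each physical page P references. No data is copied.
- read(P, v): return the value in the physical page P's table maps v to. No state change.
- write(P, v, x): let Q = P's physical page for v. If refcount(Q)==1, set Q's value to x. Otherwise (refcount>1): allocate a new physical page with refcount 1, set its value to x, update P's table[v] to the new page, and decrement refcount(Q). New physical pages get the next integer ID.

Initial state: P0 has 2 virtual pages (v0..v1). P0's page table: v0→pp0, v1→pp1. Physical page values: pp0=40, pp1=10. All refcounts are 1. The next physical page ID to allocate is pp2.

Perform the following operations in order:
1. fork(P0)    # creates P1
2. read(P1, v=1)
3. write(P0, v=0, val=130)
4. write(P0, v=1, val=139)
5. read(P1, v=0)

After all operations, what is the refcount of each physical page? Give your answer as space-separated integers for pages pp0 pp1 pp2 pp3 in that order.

Op 1: fork(P0) -> P1. 2 ppages; refcounts: pp0:2 pp1:2
Op 2: read(P1, v1) -> 10. No state change.
Op 3: write(P0, v0, 130). refcount(pp0)=2>1 -> COPY to pp2. 3 ppages; refcounts: pp0:1 pp1:2 pp2:1
Op 4: write(P0, v1, 139). refcount(pp1)=2>1 -> COPY to pp3. 4 ppages; refcounts: pp0:1 pp1:1 pp2:1 pp3:1
Op 5: read(P1, v0) -> 40. No state change.

Answer: 1 1 1 1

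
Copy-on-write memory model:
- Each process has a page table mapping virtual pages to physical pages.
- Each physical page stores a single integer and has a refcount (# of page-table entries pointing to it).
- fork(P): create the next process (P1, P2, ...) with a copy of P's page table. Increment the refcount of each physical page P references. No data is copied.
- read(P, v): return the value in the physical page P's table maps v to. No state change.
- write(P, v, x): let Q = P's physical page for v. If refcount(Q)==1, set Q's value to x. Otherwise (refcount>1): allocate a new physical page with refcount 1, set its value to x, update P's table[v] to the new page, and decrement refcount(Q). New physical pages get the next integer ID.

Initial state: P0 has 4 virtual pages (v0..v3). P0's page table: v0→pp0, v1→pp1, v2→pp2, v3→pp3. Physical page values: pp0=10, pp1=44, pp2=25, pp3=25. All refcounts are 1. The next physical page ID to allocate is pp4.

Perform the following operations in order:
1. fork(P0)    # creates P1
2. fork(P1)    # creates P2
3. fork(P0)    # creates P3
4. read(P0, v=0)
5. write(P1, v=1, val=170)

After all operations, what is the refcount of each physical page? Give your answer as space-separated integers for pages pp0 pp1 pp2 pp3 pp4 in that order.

Op 1: fork(P0) -> P1. 4 ppages; refcounts: pp0:2 pp1:2 pp2:2 pp3:2
Op 2: fork(P1) -> P2. 4 ppages; refcounts: pp0:3 pp1:3 pp2:3 pp3:3
Op 3: fork(P0) -> P3. 4 ppages; refcounts: pp0:4 pp1:4 pp2:4 pp3:4
Op 4: read(P0, v0) -> 10. No state change.
Op 5: write(P1, v1, 170). refcount(pp1)=4>1 -> COPY to pp4. 5 ppages; refcounts: pp0:4 pp1:3 pp2:4 pp3:4 pp4:1

Answer: 4 3 4 4 1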